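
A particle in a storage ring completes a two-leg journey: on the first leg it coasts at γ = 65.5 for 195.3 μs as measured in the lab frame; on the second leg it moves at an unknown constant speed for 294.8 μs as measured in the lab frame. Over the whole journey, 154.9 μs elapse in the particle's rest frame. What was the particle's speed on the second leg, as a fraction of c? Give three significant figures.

Leg 1: γ = 65.5; τ_1 = 195.3/65.50 = 2.982 μs.
Leg 2: speed unknown; τ_2 = 294.8/γ_2.
Total proper time: 2.982 + τ_2 = 154.9, so τ_2 = 154.9 − 2.982 = 151.9 μs.
γ_2 = 294.8/151.9 = 1.941; β = √(1 − 1/γ²) = √0.7344.

β = 0.857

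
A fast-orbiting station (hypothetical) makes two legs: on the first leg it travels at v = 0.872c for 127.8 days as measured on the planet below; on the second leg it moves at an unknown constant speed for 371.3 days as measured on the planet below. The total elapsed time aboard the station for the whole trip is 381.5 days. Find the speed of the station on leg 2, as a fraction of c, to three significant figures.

Leg 1: γ = 1/√(1 − 0.872²) = 1/√0.2396 = 2.043; τ_1 = 127.8/2.043 = 62.56 days.
Leg 2: speed unknown; τ_2 = 371.3/γ_2.
Total proper time: 62.56 + τ_2 = 381.5, so τ_2 = 381.5 − 62.56 = 318.9 days.
γ_2 = 371.3/318.9 = 1.164; β = √(1 − 1/γ²) = √0.2621.

β = 0.512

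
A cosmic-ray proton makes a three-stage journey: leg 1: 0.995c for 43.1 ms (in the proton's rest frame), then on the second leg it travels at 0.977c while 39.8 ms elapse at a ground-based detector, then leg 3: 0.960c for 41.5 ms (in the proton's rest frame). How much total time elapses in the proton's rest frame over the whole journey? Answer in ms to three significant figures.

τ = 93.1 ms

Leg 1: 43.1 ms is already measured in the proton's rest frame.
Leg 2: γ = 1/√(1 − 0.977²) = 1/√0.04547 = 4.690; τ_2 = 39.8/4.690 = 8.487 ms.
Leg 3: 41.5 ms is already measured in the proton's rest frame.
Total: 43.10 + 8.487 + 41.50 ms.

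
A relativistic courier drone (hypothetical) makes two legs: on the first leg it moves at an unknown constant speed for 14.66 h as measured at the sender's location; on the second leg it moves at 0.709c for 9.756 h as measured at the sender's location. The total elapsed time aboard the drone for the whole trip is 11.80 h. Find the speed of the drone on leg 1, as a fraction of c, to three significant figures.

Leg 1: speed unknown; τ_1 = 14.66/γ_1.
Leg 2: γ = 1/√(1 − 0.709²) = 1/√0.4973 = 1.418; τ_2 = 9.756/1.418 = 6.880 h.
Total proper time: τ_1 + 6.880 = 11.80, so τ_1 = 11.80 − 6.880 = 4.920 h.
γ_1 = 14.66/4.920 = 2.980; β = √(1 − 1/γ²) = √0.8874.

β = 0.942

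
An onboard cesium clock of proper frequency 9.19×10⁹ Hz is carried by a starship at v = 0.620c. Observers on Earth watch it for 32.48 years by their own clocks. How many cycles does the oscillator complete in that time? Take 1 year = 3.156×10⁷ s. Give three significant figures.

N = 7.39×10¹⁸

γ = 1/√(1 − 0.620²) = 1/√0.6156 = 1.275
During 32.48 years of lab time, the oscillator's proper time advances by τ = Δt/γ = 32.48/1.275 = 25.48 years = 8.043×10⁸ s.
N = f × τ = 9.19×10⁹ × 8.043×10⁸ = 7.391×10¹⁸.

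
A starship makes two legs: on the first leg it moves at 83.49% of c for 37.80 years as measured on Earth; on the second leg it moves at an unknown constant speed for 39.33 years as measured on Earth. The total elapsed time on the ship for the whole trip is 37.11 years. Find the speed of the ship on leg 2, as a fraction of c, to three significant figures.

β = 0.910

Leg 1: β = 0.8349; γ = 1/√(1 − 0.8349²) = 1/√0.3029 = 1.817; τ_1 = 37.80/1.817 = 20.81 years.
Leg 2: speed unknown; τ_2 = 39.33/γ_2.
Total proper time: 20.81 + τ_2 = 37.11, so τ_2 = 37.11 − 20.81 = 16.30 years.
γ_2 = 39.33/16.30 = 2.412; β = √(1 − 1/γ²) = √0.8281.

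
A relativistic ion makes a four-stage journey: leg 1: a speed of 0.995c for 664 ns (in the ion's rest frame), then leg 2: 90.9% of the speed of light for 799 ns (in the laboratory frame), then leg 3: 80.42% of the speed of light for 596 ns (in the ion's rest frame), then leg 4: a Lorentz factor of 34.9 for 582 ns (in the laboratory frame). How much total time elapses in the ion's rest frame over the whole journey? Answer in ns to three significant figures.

Leg 1: 664 ns is already measured in the ion's rest frame.
Leg 2: β = 0.909; γ = 1/√(1 − 0.909²) = 1/√0.1737 = 2.399; τ_2 = 799/2.399 = 333.0 ns.
Leg 3: 596 ns is already measured in the ion's rest frame.
Leg 4: γ = 34.9; τ_4 = 582/34.90 = 16.68 ns.
Total: 664.0 + 333.0 + 596.0 + 16.68 ns.

τ = 1610 ns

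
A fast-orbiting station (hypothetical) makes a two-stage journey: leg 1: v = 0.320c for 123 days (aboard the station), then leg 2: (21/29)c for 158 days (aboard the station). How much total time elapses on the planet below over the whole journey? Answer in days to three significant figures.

Δt = 359 days

Leg 1: γ = 1/√(1 − 0.320²) = 1/√0.8976 = 1.056; Δt_1 = 1.056 × 123 = 129.8 days.
Leg 2: γ = 1/√(1 − (21/29)²) = 29/20 = 1.450; Δt_2 = 1.450 × 158 = 229.1 days.
Total: 129.8 + 229.1 days.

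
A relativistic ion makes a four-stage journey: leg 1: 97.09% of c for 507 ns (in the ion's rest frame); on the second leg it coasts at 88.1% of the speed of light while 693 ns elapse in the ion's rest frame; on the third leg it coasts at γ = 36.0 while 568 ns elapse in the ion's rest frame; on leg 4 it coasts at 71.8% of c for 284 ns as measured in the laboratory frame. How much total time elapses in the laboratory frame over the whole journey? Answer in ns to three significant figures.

Δt = 2.43×10⁴ ns

Leg 1: β = 0.9709; γ = 1/√(1 − 0.9709²) = 1/√0.05735 = 4.176; Δt_1 = 4.176 × 507 = 2117 ns.
Leg 2: β = 0.881; γ = 1/√(1 − 0.881²) = 1/√0.2238 = 2.114; Δt_2 = 2.114 × 693 = 1465 ns.
Leg 3: γ = 36.0; Δt_3 = 36.00 × 568 = 2.045×10⁴ ns.
Leg 4: 284 ns is already measured in the laboratory frame.
Total: 2117 + 1465 + 2.045×10⁴ + 284.0 ns.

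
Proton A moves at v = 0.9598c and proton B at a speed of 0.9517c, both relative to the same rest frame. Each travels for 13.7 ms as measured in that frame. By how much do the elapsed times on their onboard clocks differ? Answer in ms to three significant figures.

|τ_A − τ_B| = 0.361 ms

A: γ = 1/√(1 − 0.9598²) = 1/√0.07878 = 3.563; τ_A = 13.7/3.563 = 3.845 ms.
B: γ = 1/√(1 − 0.9517²) = 1/√0.09427 = 3.257; τ_B = 13.7/3.257 = 4.206 ms.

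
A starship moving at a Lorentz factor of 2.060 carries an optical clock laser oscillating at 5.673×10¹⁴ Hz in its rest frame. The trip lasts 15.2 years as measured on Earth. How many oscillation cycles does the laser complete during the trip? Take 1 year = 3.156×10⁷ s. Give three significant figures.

γ = 2.060
The oscillator's own cycle count is N = f × τ where τ is the proper time on the ship. τ = Δt/γ = 15.2/2.060 = 7.379 years = 2.329×10⁸ s.
N = 5.673×10¹⁴ × 2.329×10⁸ = 1.321×10²³.

N = 1.32×10²³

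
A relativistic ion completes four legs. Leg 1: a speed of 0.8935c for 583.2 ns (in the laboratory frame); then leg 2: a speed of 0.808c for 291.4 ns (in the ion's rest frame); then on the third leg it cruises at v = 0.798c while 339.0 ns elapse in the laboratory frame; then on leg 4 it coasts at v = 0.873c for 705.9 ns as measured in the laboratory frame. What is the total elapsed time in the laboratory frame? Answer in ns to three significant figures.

Δt = 2120 ns

Leg 1: 583.2 ns is already measured in the laboratory frame.
Leg 2: γ = 1/√(1 − 0.808²) = 1/√0.3471 = 1.697; Δt_2 = 1.697 × 291.4 = 494.6 ns.
Leg 3: 339.0 ns is already measured in the laboratory frame.
Leg 4: 705.9 ns is already measured in the laboratory frame.
Total: 583.2 + 494.6 + 339.0 + 705.9 ns.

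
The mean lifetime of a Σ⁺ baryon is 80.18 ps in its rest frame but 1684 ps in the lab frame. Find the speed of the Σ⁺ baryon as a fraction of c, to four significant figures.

v = 0.9989c

γ = Δt/τ₀ = 1684/80.18 = 21.00
β = √(1 − 1/γ²) = √(1 − 0.002267) = √0.9977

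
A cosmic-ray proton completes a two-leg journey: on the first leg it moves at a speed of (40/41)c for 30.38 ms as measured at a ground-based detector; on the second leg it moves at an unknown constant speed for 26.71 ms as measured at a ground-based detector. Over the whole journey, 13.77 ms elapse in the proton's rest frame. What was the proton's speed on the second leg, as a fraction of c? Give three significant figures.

β = 0.964

Leg 1: γ = 1/√(1 − (40/41)²) = 41/9 ≈ 4.556; τ_1 = 30.38/4.556 = 6.669 ms.
Leg 2: speed unknown; τ_2 = 26.71/γ_2.
Total proper time: 6.669 + τ_2 = 13.77, so τ_2 = 13.77 − 6.669 = 7.101 ms.
γ_2 = 26.71/7.101 = 3.761; β = √(1 − 1/γ²) = √0.9293.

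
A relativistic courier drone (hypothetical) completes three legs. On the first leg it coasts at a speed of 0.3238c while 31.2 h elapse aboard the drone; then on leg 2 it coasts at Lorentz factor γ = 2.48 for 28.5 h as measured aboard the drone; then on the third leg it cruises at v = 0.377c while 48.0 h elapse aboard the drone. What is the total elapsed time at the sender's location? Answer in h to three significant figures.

Δt = 155 h

Leg 1: γ = 1/√(1 − 0.3238²) = 1/√0.8952 = 1.057; Δt_1 = 1.057 × 31.2 = 32.98 h.
Leg 2: γ = 2.48; Δt_2 = 2.480 × 28.5 = 70.68 h.
Leg 3: γ = 1/√(1 − 0.377²) = 1/√0.8579 = 1.080; Δt_3 = 1.080 × 48.0 = 51.82 h.
Total: 32.98 + 70.68 + 51.82 h.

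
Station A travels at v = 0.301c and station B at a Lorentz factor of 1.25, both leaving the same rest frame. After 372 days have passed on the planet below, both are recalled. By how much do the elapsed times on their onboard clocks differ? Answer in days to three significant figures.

A: γ = 1/√(1 − 0.301²) = 1/√0.9094 = 1.049; τ_A = 372/1.049 = 354.7 days.
B: γ = 1.25; τ_B = 372/1.250 = 297.6 days.

|τ_A − τ_B| = 57.1 days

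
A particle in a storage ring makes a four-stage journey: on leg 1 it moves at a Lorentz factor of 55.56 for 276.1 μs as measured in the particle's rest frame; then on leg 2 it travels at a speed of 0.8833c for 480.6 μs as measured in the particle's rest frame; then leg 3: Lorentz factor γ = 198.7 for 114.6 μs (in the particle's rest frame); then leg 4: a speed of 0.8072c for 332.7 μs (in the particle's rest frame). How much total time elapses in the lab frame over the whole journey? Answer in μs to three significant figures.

Δt = 3.97×10⁴ μs

Leg 1: γ = 55.56; Δt_1 = 55.56 × 276.1 = 1.534×10⁴ μs.
Leg 2: γ = 1/√(1 − 0.8833²) = 1/√0.2198 = 2.133; Δt_2 = 2.133 × 480.6 = 1025 μs.
Leg 3: γ = 198.7; Δt_3 = 198.7 × 114.6 = 2.277×10⁴ μs.
Leg 4: γ = 1/√(1 − 0.8072²) = 1/√0.3484 = 1.694; Δt_4 = 1.694 × 332.7 = 563.6 μs.
Total: 1.534×10⁴ + 1025 + 2.277×10⁴ + 563.6 μs.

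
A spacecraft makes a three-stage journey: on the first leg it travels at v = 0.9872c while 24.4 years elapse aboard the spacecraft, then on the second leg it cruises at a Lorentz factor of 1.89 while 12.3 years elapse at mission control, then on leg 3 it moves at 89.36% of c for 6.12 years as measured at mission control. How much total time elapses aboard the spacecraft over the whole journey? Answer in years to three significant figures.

Leg 1: 24.4 years is already measured aboard the spacecraft.
Leg 2: γ = 1.89; τ_2 = 12.3/1.890 = 6.508 years.
Leg 3: β = 0.8936; γ = 1/√(1 − 0.8936²) = 1/√0.2015 = 2.228; τ_3 = 6.12/2.228 = 2.747 years.
Total: 24.40 + 6.508 + 2.747 years.

τ = 33.7 years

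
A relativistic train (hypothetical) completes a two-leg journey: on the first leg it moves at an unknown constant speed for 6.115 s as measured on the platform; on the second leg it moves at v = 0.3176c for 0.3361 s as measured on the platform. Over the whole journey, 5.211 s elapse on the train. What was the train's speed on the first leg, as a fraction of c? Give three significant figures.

β = 0.600

Leg 1: speed unknown; τ_1 = 6.115/γ_1.
Leg 2: γ = 1/√(1 − 0.3176²) = 1/√0.8991 = 1.055; τ_2 = 0.3361/1.055 = 0.3187 s.
Total proper time: τ_1 + 0.3187 = 5.211, so τ_1 = 5.211 − 0.3187 = 4.892 s.
γ_1 = 6.115/4.892 = 1.250; β = √(1 − 1/γ²) = √0.3599.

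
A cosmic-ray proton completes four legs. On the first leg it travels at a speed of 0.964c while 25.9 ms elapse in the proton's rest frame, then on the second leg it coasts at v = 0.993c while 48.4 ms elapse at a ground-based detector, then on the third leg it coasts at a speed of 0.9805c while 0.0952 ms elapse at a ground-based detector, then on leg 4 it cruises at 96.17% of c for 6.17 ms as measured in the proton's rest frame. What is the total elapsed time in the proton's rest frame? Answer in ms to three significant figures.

τ = 37.8 ms

Leg 1: 25.9 ms is already measured in the proton's rest frame.
Leg 2: γ = 1/√(1 − 0.993²) = 1/√0.01395 = 8.466; τ_2 = 48.4/8.466 = 5.717 ms.
Leg 3: γ = 1/√(1 − 0.9805²) = 1/√0.03862 = 5.089; τ_3 = 0.0952/5.089 = 0.01871 ms.
Leg 4: 6.17 ms is already measured in the proton's rest frame.
Total: 25.90 + 5.717 + 0.01871 + 6.170 ms.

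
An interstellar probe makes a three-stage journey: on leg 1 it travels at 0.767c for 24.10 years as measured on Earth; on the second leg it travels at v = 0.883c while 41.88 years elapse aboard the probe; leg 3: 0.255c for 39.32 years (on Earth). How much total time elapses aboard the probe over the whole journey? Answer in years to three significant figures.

τ = 95.4 years

Leg 1: γ = 1/√(1 − 0.767²) = 1/√0.4117 = 1.558; τ_1 = 24.10/1.558 = 15.46 years.
Leg 2: 41.88 years is already measured aboard the probe.
Leg 3: γ = 1/√(1 − 0.255²) = 1/√0.9350 = 1.034; τ_3 = 39.32/1.034 = 38.02 years.
Total: 15.46 + 41.88 + 38.02 years.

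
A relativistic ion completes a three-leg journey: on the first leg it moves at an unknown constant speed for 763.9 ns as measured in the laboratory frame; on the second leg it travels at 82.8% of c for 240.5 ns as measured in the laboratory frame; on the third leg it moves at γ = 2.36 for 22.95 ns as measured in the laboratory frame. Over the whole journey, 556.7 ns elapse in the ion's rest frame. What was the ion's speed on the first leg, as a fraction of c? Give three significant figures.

Leg 1: speed unknown; τ_1 = 763.9/γ_1.
Leg 2: β = 0.828; γ = 1/√(1 − 0.828²) = 1/√0.3144 = 1.783; τ_2 = 240.5/1.783 = 134.9 ns.
Leg 3: γ = 2.36; τ_3 = 22.95/2.360 = 9.725 ns.
Total proper time: τ_1 + 134.9 + 9.725 = 556.7, so τ_1 = 556.7 − 144.6 = 412.1 ns.
γ_1 = 763.9/412.1 = 1.854; β = √(1 − 1/γ²) = √0.7089.

β = 0.842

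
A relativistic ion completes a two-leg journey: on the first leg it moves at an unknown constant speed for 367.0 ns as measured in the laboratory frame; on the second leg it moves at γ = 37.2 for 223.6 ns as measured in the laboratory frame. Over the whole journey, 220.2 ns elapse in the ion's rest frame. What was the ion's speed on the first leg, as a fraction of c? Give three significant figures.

β = 0.812

Leg 1: speed unknown; τ_1 = 367.0/γ_1.
Leg 2: γ = 37.2; τ_2 = 223.6/37.20 = 6.011 ns.
Total proper time: τ_1 + 6.011 = 220.2, so τ_1 = 220.2 − 6.011 = 214.2 ns.
γ_1 = 367.0/214.2 = 1.713; β = √(1 − 1/γ²) = √0.6594.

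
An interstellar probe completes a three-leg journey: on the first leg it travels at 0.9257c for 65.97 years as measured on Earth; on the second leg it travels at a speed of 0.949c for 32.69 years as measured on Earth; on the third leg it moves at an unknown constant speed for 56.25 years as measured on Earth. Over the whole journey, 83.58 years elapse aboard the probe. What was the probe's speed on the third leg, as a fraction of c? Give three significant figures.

β = 0.512

Leg 1: γ = 1/√(1 − 0.9257²) = 1/√0.1431 = 2.644; τ_1 = 65.97/2.644 = 24.95 years.
Leg 2: γ = 1/√(1 − 0.949²) = 1/√0.09940 = 3.172; τ_2 = 32.69/3.172 = 10.31 years.
Leg 3: speed unknown; τ_3 = 56.25/γ_3.
Total proper time: 24.95 + 10.31 + τ_3 = 83.58, so τ_3 = 83.58 − 35.26 = 48.32 years.
γ_3 = 56.25/48.32 = 1.164; β = √(1 − 1/γ²) = √0.2621.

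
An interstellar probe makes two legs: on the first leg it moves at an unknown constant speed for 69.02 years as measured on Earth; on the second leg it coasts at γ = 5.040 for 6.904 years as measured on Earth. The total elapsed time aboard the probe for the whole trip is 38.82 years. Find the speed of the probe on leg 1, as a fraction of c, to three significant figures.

β = 0.840

Leg 1: speed unknown; τ_1 = 69.02/γ_1.
Leg 2: γ = 5.040; τ_2 = 6.904/5.040 = 1.370 years.
Total proper time: τ_1 + 1.370 = 38.82, so τ_1 = 38.82 − 1.370 = 37.45 years.
γ_1 = 69.02/37.45 = 1.843; β = √(1 − 1/γ²) = √0.7056.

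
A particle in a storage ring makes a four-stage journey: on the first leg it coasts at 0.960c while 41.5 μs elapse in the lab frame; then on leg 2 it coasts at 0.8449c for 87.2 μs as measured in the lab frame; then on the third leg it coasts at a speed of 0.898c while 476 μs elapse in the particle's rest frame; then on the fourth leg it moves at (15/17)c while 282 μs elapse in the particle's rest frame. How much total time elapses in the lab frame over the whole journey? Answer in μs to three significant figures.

Δt = 1810 μs

Leg 1: 41.5 μs is already measured in the lab frame.
Leg 2: 87.2 μs is already measured in the lab frame.
Leg 3: γ = 1/√(1 − 0.898²) = 1/√0.1936 = 2.273; Δt_3 = 2.273 × 476 = 1082 μs.
Leg 4: γ = 1/√(1 − (15/17)²) = 17/8 = 2.125; Δt_4 = 2.125 × 282 = 599.2 μs.
Total: 41.50 + 87.20 + 1082 + 599.2 μs.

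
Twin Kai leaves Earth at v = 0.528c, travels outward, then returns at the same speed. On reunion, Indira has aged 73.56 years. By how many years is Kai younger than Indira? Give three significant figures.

γ = 1/√(1 − 0.528²) = 1/√0.7212 = 1.178
Kai's elapsed proper time: τ = 73.56/1.178 = 62.47 years.
Age gap = Δt − τ = 73.56 − 62.47 years.

Δt − τ = 11.1 years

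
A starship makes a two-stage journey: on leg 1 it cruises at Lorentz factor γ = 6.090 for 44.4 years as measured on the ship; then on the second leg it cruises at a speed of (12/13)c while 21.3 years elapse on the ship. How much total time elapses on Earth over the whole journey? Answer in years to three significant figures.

Leg 1: γ = 6.090; Δt_1 = 6.090 × 44.4 = 270.4 years.
Leg 2: γ = 1/√(1 − (12/13)²) = 13/5 = 2.600; Δt_2 = 2.600 × 21.3 = 55.38 years.
Total: 270.4 + 55.38 years.

Δt = 326 years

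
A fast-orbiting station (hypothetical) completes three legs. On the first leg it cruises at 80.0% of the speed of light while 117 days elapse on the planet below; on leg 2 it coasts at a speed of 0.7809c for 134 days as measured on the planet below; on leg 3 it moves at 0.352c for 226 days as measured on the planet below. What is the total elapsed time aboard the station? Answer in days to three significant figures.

τ = 365 days

Leg 1: β = 0.800; γ = 1/√(1 − 0.800²) = 1/√0.3600 = 1.667; τ_1 = 117/1.667 = 70.20 days.
Leg 2: γ = 1/√(1 − 0.7809²) = 1/√0.3902 = 1.601; τ_2 = 134/1.601 = 83.70 days.
Leg 3: γ = 1/√(1 − 0.352²) = 1/√0.8761 = 1.068; τ_3 = 226/1.068 = 211.5 days.
Total: 70.20 + 83.70 + 211.5 days.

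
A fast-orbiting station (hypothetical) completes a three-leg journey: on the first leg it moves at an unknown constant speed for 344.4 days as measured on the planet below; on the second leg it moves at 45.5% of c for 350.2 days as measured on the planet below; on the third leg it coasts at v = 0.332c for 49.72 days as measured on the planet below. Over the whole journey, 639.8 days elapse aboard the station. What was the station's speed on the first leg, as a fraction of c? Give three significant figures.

Leg 1: speed unknown; τ_1 = 344.4/γ_1.
Leg 2: β = 0.455; γ = 1/√(1 − 0.455²) = 1/√0.7930 = 1.123; τ_2 = 350.2/1.123 = 311.9 days.
Leg 3: γ = 1/√(1 − 0.332²) = 1/√0.8898 = 1.060; τ_3 = 49.72/1.060 = 46.90 days.
Total proper time: τ_1 + 311.9 + 46.90 = 639.8, so τ_1 = 639.8 − 358.7 = 281.1 days.
γ_1 = 344.4/281.1 = 1.225; β = √(1 − 1/γ²) = √0.3341.

β = 0.578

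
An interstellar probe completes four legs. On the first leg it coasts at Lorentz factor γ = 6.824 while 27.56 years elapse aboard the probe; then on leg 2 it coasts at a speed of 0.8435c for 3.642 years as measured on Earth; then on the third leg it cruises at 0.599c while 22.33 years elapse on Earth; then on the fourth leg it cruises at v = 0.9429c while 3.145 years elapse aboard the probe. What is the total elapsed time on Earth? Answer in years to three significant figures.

Leg 1: γ = 6.824; Δt_1 = 6.824 × 27.56 = 188.1 years.
Leg 2: 3.642 years is already measured on Earth.
Leg 3: 22.33 years is already measured on Earth.
Leg 4: γ = 1/√(1 − 0.9429²) = 1/√0.1109 = 3.002; Δt_4 = 3.002 × 3.145 = 9.442 years.
Total: 188.1 + 3.642 + 22.33 + 9.442 years.

Δt = 223 years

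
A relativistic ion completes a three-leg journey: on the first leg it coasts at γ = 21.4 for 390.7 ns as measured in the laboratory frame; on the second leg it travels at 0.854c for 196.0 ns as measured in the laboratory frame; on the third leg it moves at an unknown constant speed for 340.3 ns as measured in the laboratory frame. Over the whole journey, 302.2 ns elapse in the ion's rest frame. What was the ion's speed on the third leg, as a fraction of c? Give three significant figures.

Leg 1: γ = 21.4; τ_1 = 390.7/21.40 = 18.26 ns.
Leg 2: γ = 1/√(1 − 0.854²) = 1/√0.2707 = 1.922; τ_2 = 196.0/1.922 = 102.0 ns.
Leg 3: speed unknown; τ_3 = 340.3/γ_3.
Total proper time: 18.26 + 102.0 + τ_3 = 302.2, so τ_3 = 302.2 − 120.2 = 182.0 ns.
γ_3 = 340.3/182.0 = 1.870; β = √(1 − 1/γ²) = √0.7141.

β = 0.845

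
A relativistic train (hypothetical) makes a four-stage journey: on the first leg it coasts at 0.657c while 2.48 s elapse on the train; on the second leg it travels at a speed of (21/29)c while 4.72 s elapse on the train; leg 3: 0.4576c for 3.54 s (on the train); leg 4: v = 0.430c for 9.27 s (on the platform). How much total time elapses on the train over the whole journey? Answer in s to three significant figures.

τ = 19.1 s

Leg 1: 2.48 s is already measured on the train.
Leg 2: 4.72 s is already measured on the train.
Leg 3: 3.54 s is already measured on the train.
Leg 4: γ = 1/√(1 − 0.430²) = 1/√0.8151 = 1.108; τ_4 = 9.27/1.108 = 8.369 s.
Total: 2.480 + 4.720 + 3.540 + 8.369 s.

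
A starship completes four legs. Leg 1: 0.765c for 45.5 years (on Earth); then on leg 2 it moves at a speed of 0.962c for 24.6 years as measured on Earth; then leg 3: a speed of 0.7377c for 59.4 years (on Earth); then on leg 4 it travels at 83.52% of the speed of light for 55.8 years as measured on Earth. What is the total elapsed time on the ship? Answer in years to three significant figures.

Leg 1: γ = 1/√(1 − 0.765²) = 1/√0.4148 = 1.553; τ_1 = 45.5/1.553 = 29.30 years.
Leg 2: γ = 1/√(1 − 0.962²) = 1/√0.07456 = 3.662; τ_2 = 24.6/3.662 = 6.717 years.
Leg 3: γ = 1/√(1 − 0.7377²) = 1/√0.4558 = 1.481; τ_3 = 59.4/1.481 = 40.10 years.
Leg 4: β = 0.8352; γ = 1/√(1 − 0.8352²) = 1/√0.3024 = 1.818; τ_4 = 55.8/1.818 = 30.69 years.
Total: 29.30 + 6.717 + 40.10 + 30.69 years.

τ = 107 years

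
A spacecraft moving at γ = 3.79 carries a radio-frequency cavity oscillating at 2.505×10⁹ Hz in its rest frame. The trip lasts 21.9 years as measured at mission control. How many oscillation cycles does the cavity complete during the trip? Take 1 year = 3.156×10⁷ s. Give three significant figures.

N = 4.57×10¹⁷

γ = 3.79
The oscillator's own cycle count is N = f × τ where τ is the proper time aboard the spacecraft. τ = Δt/γ = 21.9/3.790 = 5.778 years = 1.824×10⁸ s.
N = 2.505×10⁹ × 1.824×10⁸ = 4.568×10¹⁷.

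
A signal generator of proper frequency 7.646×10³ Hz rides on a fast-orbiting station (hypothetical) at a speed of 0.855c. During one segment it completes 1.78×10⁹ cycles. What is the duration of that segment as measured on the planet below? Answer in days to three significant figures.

γ = 1/√(1 − 0.855²) = 1/√0.2690 = 1.928
Proper time for N cycles: τ = N/f = 1.78×10⁹/(7.646×10³) = 2.328×10⁵ s = 2.694 days.
Lab-frame duration Δt = γτ = 1.928 × 2.694 = 5.195 days.

Δt = 5.20 days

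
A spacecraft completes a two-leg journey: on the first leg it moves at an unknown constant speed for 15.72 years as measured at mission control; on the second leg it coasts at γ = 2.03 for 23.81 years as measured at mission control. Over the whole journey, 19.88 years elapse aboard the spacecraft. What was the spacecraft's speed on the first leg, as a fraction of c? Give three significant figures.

Leg 1: speed unknown; τ_1 = 15.72/γ_1.
Leg 2: γ = 2.03; τ_2 = 23.81/2.030 = 11.73 years.
Total proper time: τ_1 + 11.73 = 19.88, so τ_1 = 19.88 − 11.73 = 8.151 years.
γ_1 = 15.72/8.151 = 1.929; β = √(1 − 1/γ²) = √0.7312.

β = 0.855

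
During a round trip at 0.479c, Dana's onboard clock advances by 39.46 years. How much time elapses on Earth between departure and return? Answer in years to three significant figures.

Δt = 45.0 years

γ = 1/√(1 − 0.479²) = 1/√0.7706 = 1.139
Earth-frame duration is the dilated interval: Δt = γτ = 1.139 × 39.46 years.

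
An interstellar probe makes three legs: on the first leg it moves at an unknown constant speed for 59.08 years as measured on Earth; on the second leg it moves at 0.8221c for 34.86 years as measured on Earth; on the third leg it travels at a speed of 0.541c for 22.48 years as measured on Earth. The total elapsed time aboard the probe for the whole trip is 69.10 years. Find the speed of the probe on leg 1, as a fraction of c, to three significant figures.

β = 0.858

Leg 1: speed unknown; τ_1 = 59.08/γ_1.
Leg 2: γ = 1/√(1 − 0.8221²) = 1/√0.3242 = 1.756; τ_2 = 34.86/1.756 = 19.85 years.
Leg 3: γ = 1/√(1 − 0.541²) = 1/√0.7073 = 1.189; τ_3 = 22.48/1.189 = 18.91 years.
Total proper time: τ_1 + 19.85 + 18.91 = 69.10, so τ_1 = 69.10 − 38.75 = 30.35 years.
γ_1 = 59.08/30.35 = 1.947; β = √(1 − 1/γ²) = √0.7362.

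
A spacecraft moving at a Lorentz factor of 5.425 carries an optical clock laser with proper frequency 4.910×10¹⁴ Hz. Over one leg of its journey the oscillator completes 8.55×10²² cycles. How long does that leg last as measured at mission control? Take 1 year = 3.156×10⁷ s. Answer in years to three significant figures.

γ = 5.425
Proper time for N cycles: τ = N/f = 8.55×10²²/(4.910×10¹⁴) = 1.741×10⁸ s = 5.518 years.
Lab-frame duration Δt = γτ = 5.425 × 5.518 = 29.93 years.

Δt = 29.9 years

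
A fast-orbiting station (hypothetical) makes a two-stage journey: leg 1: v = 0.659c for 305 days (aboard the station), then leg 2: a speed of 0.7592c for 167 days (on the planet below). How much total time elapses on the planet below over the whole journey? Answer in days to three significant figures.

Δt = 573 days

Leg 1: γ = 1/√(1 − 0.659²) = 1/√0.5657 = 1.330; Δt_1 = 1.330 × 305 = 405.5 days.
Leg 2: 167 days is already measured on the planet below.
Total: 405.5 + 167.0 days.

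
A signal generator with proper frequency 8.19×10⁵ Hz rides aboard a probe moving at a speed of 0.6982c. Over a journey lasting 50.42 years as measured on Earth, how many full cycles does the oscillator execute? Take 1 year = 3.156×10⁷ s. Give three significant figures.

N = 9.33×10¹⁴

γ = 1/√(1 − 0.6982²) = 1/√0.5125 = 1.397
The oscillator's own cycle count is N = f × τ where τ is the proper time aboard the probe. τ = Δt/γ = 50.42/1.397 = 36.10 years = 1.139×10⁹ s.
N = 8.19×10⁵ × 1.139×10⁹ = 9.330×10¹⁴.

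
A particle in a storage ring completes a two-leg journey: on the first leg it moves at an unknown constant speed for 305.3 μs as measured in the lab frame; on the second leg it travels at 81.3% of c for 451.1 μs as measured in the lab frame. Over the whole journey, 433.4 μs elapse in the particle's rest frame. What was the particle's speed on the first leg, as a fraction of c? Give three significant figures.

β = 0.829

Leg 1: speed unknown; τ_1 = 305.3/γ_1.
Leg 2: β = 0.813; γ = 1/√(1 − 0.813²) = 1/√0.3390 = 1.717; τ_2 = 451.1/1.717 = 262.7 μs.
Total proper time: τ_1 + 262.7 = 433.4, so τ_1 = 433.4 − 262.7 = 170.7 μs.
γ_1 = 305.3/170.7 = 1.788; β = √(1 − 1/γ²) = √0.6872.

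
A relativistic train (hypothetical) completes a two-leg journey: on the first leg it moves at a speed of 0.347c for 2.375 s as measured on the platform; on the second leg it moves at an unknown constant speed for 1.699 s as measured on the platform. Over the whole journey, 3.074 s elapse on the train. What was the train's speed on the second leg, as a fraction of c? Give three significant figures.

Leg 1: γ = 1/√(1 − 0.347²) = 1/√0.8796 = 1.066; τ_1 = 2.375/1.066 = 2.227 s.
Leg 2: speed unknown; τ_2 = 1.699/γ_2.
Total proper time: 2.227 + τ_2 = 3.074, so τ_2 = 3.074 − 2.227 = 0.8466 s.
γ_2 = 1.699/0.8466 = 2.007; β = √(1 − 1/γ²) = √0.7517.

β = 0.867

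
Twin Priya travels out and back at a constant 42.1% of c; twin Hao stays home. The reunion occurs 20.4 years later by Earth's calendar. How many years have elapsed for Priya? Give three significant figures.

τ = 18.5 years

β = 0.421; γ = 1/√(1 − 0.421²) = 1/√0.8228 = 1.102
Priya's clock measures proper time along the trip: τ = Δt/γ = 20.4/1.102 years.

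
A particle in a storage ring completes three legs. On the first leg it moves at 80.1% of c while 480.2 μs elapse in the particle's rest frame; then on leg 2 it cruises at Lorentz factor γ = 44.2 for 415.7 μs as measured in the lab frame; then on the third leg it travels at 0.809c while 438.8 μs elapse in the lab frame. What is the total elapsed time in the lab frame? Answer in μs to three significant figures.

Δt = 1660 μs

Leg 1: β = 0.801; γ = 1/√(1 − 0.801²) = 1/√0.3584 = 1.670; Δt_1 = 1.670 × 480.2 = 802.1 μs.
Leg 2: 415.7 μs is already measured in the lab frame.
Leg 3: 438.8 μs is already measured in the lab frame.
Total: 802.1 + 415.7 + 438.8 μs.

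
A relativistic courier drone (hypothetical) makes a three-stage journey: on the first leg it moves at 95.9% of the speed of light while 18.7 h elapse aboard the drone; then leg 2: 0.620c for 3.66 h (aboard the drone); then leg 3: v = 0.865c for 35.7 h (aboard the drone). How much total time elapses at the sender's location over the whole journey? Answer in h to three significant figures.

Δt = 142 h

Leg 1: β = 0.959; γ = 1/√(1 − 0.959²) = 1/√0.08032 = 3.529; Δt_1 = 3.529 × 18.7 = 65.98 h.
Leg 2: γ = 1/√(1 − 0.620²) = 1/√0.6156 = 1.275; Δt_2 = 1.275 × 3.66 = 4.665 h.
Leg 3: γ = 1/√(1 − 0.865²) = 1/√0.2518 = 1.993; Δt_3 = 1.993 × 35.7 = 71.15 h.
Total: 65.98 + 4.665 + 71.15 h.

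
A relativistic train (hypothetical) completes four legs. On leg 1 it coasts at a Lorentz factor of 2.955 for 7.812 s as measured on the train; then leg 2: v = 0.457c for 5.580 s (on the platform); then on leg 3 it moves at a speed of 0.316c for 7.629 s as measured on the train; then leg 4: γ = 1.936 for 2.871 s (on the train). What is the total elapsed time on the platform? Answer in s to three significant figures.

Δt = 42.3 s

Leg 1: γ = 2.955; Δt_1 = 2.955 × 7.812 = 23.08 s.
Leg 2: 5.580 s is already measured on the platform.
Leg 3: γ = 1/√(1 − 0.316²) = 1/√0.9001 = 1.054; Δt_3 = 1.054 × 7.629 = 8.041 s.
Leg 4: γ = 1.936; Δt_4 = 1.936 × 2.871 = 5.558 s.
Total: 23.08 + 5.580 + 8.041 + 5.558 s.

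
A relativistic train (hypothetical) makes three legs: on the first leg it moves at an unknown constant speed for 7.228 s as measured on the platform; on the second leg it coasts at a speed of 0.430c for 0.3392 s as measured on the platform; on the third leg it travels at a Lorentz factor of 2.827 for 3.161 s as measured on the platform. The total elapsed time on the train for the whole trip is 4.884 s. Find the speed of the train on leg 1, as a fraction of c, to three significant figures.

Leg 1: speed unknown; τ_1 = 7.228/γ_1.
Leg 2: γ = 1/√(1 − 0.430²) = 1/√0.8151 = 1.108; τ_2 = 0.3392/1.108 = 0.3062 s.
Leg 3: γ = 2.827; τ_3 = 3.161/2.827 = 1.118 s.
Total proper time: τ_1 + 0.3062 + 1.118 = 4.884, so τ_1 = 4.884 − 1.424 = 3.460 s.
γ_1 = 7.228/3.460 = 2.089; β = √(1 − 1/γ²) = √0.7709.

β = 0.878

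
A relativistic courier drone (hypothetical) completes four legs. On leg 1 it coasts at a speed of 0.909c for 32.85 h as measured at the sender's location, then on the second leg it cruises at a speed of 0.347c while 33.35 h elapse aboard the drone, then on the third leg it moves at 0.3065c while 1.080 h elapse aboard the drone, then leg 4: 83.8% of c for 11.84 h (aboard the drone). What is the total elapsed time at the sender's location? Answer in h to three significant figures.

Δt = 91.2 h

Leg 1: 32.85 h is already measured at the sender's location.
Leg 2: γ = 1/√(1 − 0.347²) = 1/√0.8796 = 1.066; Δt_2 = 1.066 × 33.35 = 35.56 h.
Leg 3: γ = 1/√(1 − 0.3065²) = 1/√0.9061 = 1.051; Δt_3 = 1.051 × 1.080 = 1.135 h.
Leg 4: β = 0.838; γ = 1/√(1 − 0.838²) = 1/√0.2978 = 1.833; Δt_4 = 1.833 × 11.84 = 21.70 h.
Total: 32.85 + 35.56 + 1.135 + 21.70 h.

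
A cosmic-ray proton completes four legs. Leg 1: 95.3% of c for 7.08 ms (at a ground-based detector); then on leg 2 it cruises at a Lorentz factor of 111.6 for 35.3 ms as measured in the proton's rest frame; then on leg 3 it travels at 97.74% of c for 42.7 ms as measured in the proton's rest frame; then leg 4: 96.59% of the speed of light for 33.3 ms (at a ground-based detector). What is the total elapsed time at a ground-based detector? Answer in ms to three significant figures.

Leg 1: 7.08 ms is already measured at a ground-based detector.
Leg 2: γ = 111.6; Δt_2 = 111.6 × 35.3 = 3939 ms.
Leg 3: β = 0.9774; γ = 1/√(1 − 0.9774²) = 1/√0.04469 = 4.730; Δt_3 = 4.730 × 42.7 = 202.0 ms.
Leg 4: 33.3 ms is already measured at a ground-based detector.
Total: 7.080 + 3939 + 202.0 + 33.30 ms.

Δt = 4180 ms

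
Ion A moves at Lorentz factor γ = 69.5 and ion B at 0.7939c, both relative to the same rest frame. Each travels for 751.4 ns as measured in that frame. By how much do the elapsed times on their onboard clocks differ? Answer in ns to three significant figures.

A: γ = 69.5; τ_A = 751.4/69.50 = 10.81 ns.
B: γ = 1/√(1 − 0.7939²) = 1/√0.3697 = 1.645; τ_B = 751.4/1.645 = 456.9 ns.

|τ_A − τ_B| = 446 ns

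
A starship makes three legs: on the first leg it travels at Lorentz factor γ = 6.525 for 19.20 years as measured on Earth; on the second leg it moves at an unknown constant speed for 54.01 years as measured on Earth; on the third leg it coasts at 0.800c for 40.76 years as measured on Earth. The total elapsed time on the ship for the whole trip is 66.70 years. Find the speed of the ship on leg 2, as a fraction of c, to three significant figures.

Leg 1: γ = 6.525; τ_1 = 19.20/6.525 = 2.943 years.
Leg 2: speed unknown; τ_2 = 54.01/γ_2.
Leg 3: γ = 1/√(1 − 0.800²) = 5/3 ≈ 1.667; τ_3 = 40.76/1.667 = 24.46 years.
Total proper time: 2.943 + τ_2 + 24.46 = 66.70, so τ_2 = 66.70 − 27.40 = 39.30 years.
γ_2 = 54.01/39.30 = 1.374; β = √(1 − 1/γ²) = √0.4705.

β = 0.686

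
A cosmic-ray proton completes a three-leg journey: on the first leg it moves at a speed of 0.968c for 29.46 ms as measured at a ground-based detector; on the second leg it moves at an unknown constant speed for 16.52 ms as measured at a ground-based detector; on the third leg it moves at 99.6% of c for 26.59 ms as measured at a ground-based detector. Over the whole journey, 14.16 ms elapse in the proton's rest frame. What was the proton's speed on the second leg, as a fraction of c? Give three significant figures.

Leg 1: γ = 1/√(1 − 0.968²) = 1/√0.06298 = 3.985; τ_1 = 29.46/3.985 = 7.393 ms.
Leg 2: speed unknown; τ_2 = 16.52/γ_2.
Leg 3: β = 0.996; γ = 1/√(1 − 0.996²) = 1/√0.007984 = 11.19; τ_3 = 26.59/11.19 = 2.376 ms.
Total proper time: 7.393 + τ_2 + 2.376 = 14.16, so τ_2 = 14.16 − 9.769 = 4.391 ms.
γ_2 = 16.52/4.391 = 3.762; β = √(1 − 1/γ²) = √0.9293.

β = 0.964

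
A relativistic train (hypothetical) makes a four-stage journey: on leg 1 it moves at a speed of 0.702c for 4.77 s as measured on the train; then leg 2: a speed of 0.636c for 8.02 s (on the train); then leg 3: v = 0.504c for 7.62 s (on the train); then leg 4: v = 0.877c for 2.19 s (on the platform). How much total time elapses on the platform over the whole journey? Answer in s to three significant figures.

Δt = 28.1 s

Leg 1: γ = 1/√(1 − 0.702²) = 1/√0.5072 = 1.404; Δt_1 = 1.404 × 4.77 = 6.698 s.
Leg 2: γ = 1/√(1 − 0.636²) = 1/√0.5955 = 1.296; Δt_2 = 1.296 × 8.02 = 10.39 s.
Leg 3: γ = 1/√(1 − 0.504²) = 1/√0.7460 = 1.158; Δt_3 = 1.158 × 7.62 = 8.822 s.
Leg 4: 2.19 s is already measured on the platform.
Total: 6.698 + 10.39 + 8.822 + 2.190 s.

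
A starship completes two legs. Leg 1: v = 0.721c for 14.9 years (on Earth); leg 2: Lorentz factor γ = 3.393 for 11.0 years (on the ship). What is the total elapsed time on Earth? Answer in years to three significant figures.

Δt = 52.2 years

Leg 1: 14.9 years is already measured on Earth.
Leg 2: γ = 3.393; Δt_2 = 3.393 × 11.0 = 37.32 years.
Total: 14.90 + 37.32 years.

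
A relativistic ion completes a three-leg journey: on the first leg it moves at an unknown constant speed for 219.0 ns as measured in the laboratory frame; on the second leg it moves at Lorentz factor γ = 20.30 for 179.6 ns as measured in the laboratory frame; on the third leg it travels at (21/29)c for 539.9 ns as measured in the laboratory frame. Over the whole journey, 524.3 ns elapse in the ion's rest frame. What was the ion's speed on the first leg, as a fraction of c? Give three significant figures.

Leg 1: speed unknown; τ_1 = 219.0/γ_1.
Leg 2: γ = 20.30; τ_2 = 179.6/20.30 = 8.847 ns.
Leg 3: γ = 1/√(1 − (21/29)²) = 29/20 = 1.450; τ_3 = 539.9/1.450 = 372.3 ns.
Total proper time: τ_1 + 8.847 + 372.3 = 524.3, so τ_1 = 524.3 − 381.2 = 143.1 ns.
γ_1 = 219.0/143.1 = 1.530; β = √(1 − 1/γ²) = √0.5730.

β = 0.757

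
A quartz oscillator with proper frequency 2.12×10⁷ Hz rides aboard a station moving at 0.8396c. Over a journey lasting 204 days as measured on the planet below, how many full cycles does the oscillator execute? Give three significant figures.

N = 2.03×10¹⁴

γ = 1/√(1 − 0.8396²) = 1/√0.2951 = 1.841
The oscillator's own cycle count is N = f × τ where τ is the proper time aboard the station. τ = Δt/γ = 204/1.841 = 110.8 days = 9.574×10⁶ s.
N = 2.12×10⁷ × 9.574×10⁶ = 2.030×10¹⁴.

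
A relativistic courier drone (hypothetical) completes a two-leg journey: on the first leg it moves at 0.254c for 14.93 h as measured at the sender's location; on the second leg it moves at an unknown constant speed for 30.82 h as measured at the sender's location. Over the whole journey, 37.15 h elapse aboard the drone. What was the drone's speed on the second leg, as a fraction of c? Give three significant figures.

Leg 1: γ = 1/√(1 − 0.254²) = 1/√0.9355 = 1.034; τ_1 = 14.93/1.034 = 14.44 h.
Leg 2: speed unknown; τ_2 = 30.82/γ_2.
Total proper time: 14.44 + τ_2 = 37.15, so τ_2 = 37.15 − 14.44 = 22.71 h.
γ_2 = 30.82/22.71 = 1.357; β = √(1 − 1/γ²) = √0.4571.

β = 0.676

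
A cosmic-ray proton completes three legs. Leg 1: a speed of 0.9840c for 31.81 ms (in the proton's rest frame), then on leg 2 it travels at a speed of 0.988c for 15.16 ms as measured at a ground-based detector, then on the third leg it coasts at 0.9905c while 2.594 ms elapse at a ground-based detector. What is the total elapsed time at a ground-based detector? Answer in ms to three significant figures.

Leg 1: γ = 1/√(1 − 0.9840²) = 1/√0.03174 = 5.613; Δt_1 = 5.613 × 31.81 = 178.5 ms.
Leg 2: 15.16 ms is already measured at a ground-based detector.
Leg 3: 2.594 ms is already measured at a ground-based detector.
Total: 178.5 + 15.16 + 2.594 ms.

Δt = 196 ms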